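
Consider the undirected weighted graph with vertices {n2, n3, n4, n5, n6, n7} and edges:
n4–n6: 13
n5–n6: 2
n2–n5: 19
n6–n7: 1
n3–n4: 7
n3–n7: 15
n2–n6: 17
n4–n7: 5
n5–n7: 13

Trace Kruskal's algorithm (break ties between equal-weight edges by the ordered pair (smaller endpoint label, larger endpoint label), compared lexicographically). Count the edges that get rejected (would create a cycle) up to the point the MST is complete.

3

Sort edges by weight, then run Kruskal:
n6–n7 (1): add — endpoints in different components.
n5–n6 (2): add — endpoints in different components.
n4–n7 (5): add — endpoints in different components.
n3–n4 (7): add — endpoints in different components.
n4–n6 (13): skip — n6 and n4 already connected.
n5–n7 (13): skip — n7 and n5 already connected.
n3–n7 (15): skip — n7 and n3 already connected.
n2–n6 (17): add — endpoints in different components.
Edges rejected before the tree was complete: 3.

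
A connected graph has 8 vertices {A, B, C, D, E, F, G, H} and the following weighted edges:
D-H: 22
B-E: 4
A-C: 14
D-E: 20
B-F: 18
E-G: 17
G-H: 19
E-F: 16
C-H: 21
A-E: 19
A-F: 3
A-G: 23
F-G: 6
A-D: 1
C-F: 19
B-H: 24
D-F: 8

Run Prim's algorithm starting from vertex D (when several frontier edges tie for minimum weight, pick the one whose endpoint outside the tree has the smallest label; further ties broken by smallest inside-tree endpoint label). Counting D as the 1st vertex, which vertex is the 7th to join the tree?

Prim, starting at D.
Step 1: cheapest edge leaving the tree is A-D (1); add A.
Step 2: cheapest edge leaving the tree is A-F (3); add F.
Step 3: cheapest edge leaving the tree is F-G (6); add G.
Step 4: cheapest edge leaving the tree is A-C (14); add C.
Step 5: cheapest edge leaving the tree is E-F (16); add E.
Step 6: cheapest edge leaving the tree is B-E (4); add B.
Step 7: cheapest edge leaving the tree is G-H (19); add H.
Vertex order: D, A, F, G, C, E, B, H. The 7th vertex is B.

B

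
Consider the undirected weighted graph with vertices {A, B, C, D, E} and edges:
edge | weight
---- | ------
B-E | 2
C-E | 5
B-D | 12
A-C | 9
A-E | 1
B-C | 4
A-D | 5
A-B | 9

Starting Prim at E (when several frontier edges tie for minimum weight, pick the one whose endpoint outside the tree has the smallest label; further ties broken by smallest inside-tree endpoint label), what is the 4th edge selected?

A-D

Prim, starting at E.
Step 1: frontier [A-E 1, B-E 2, C-E 5] → take A-E (1); add A.
Step 2: frontier [A-D 5, A-B 9, A-C 9, B-E 2, C-E 5] → take B-E (2); add B.
Step 3: frontier [A-D 5, A-C 9, B-C 4, B-D 12, C-E 5] → take B-C (4); add C.
Step 4: frontier [A-D 5, B-D 12] → take A-D (5); add D.
The 4th edge added is A-D.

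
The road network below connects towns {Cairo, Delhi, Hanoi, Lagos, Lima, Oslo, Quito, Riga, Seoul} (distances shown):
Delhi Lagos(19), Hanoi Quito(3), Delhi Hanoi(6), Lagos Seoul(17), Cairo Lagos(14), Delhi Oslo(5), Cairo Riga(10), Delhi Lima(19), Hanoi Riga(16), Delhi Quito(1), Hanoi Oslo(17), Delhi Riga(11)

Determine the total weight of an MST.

80

Grow the tree from Lima using Prim:
Step 1: cheapest edge leaving the tree is Delhi Lima (19); add Delhi.
Step 2: cheapest edge leaving the tree is Delhi Quito (1); add Quito.
Step 3: cheapest edge leaving the tree is Hanoi Quito (3); add Hanoi.
Step 4: cheapest edge leaving the tree is Delhi Oslo (5); add Oslo.
Step 5: cheapest edge leaving the tree is Delhi Riga (11); add Riga.
Step 6: cheapest edge leaving the tree is Cairo Riga (10); add Cairo.
Step 7: cheapest edge leaving the tree is Cairo Lagos (14); add Lagos.
Step 8: cheapest edge leaving the tree is Lagos Seoul (17); add Seoul.
MST edges: Delhi Lima, Delhi Quito, Hanoi Quito, Delhi Oslo, Delhi Riga, Cairo Riga, Cairo Lagos, Lagos Seoul; total weight 19+1+3+5+11+10+14+17 = 80.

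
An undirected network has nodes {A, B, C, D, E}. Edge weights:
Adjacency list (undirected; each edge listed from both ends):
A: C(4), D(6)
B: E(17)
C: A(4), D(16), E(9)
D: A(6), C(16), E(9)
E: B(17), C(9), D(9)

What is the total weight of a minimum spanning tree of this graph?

36

Sort edges by weight, then run Kruskal:
A—C (4): add — endpoints in different components.
A—D (6): add — endpoints in different components.
C—E (9): add — endpoints in different components.
D—E (9): skip — D and E already connected.
C—D (16): skip — C and D already connected.
B—E (17): add — endpoints in different components.
MST edges: A—C, A—D, C—E, B—E; total weight 4+6+9+17 = 36.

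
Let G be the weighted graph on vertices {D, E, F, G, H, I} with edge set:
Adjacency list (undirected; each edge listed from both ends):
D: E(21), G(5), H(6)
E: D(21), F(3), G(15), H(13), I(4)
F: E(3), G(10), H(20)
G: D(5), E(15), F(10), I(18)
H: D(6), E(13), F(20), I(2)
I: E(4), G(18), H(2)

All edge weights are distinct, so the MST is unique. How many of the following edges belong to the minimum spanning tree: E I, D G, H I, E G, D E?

3

Kruskal's algorithm — process edges by increasing weight (ties by edge label):
H I (2): add. Components now {D} {E} {F} {G} {H,I}
E F (3): add. Components now {D} {E,F} {G} {H,I}
E I (4): add. Components now {D} {E,F,H,I} {G}
D G (5): add. Components now {D,G} {E,F,H,I}
D H (6): add. Components now {D,E,F,G,H,I}
MST edge set: {H I, E F, E I, D G, D H}.
Of the listed edges, {E I, D G, H I} are in the MST → 3.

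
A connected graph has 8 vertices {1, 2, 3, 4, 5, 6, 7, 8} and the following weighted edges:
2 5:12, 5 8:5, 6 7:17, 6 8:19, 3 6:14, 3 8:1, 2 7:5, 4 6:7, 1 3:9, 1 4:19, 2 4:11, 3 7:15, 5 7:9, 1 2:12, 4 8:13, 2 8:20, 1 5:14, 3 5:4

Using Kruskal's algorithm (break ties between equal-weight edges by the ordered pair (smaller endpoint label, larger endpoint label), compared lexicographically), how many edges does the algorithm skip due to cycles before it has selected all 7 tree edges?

Kruskal: consider edges lightest-first.
3 8 (1): add — endpoints in different components.
3 5 (4): add — endpoints in different components.
2 7 (5): add — endpoints in different components.
5 8 (5): skip — 5 and 8 already connected.
4 6 (7): add — endpoints in different components.
1 3 (9): add — endpoints in different components.
5 7 (9): add — endpoints in different components.
2 4 (11): add — endpoints in different components.
Edges rejected before the tree was complete: 1.

1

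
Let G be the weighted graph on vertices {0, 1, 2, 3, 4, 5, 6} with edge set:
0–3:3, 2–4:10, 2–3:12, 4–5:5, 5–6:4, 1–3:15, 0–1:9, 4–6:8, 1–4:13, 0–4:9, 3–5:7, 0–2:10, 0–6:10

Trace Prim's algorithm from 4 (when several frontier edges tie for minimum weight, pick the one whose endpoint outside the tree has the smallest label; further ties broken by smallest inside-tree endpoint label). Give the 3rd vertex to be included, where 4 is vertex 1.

6

Prim's algorithm from 4:
Step 1: frontier [4–5 5, 4–6 8, 0–4 9, 2–4 10, 1–4 13] → take 4–5 (5); add 5.
Step 2: frontier [4–6 8, 0–4 9, 2–4 10, 1–4 13, 5–6 4, 3–5 7] → take 5–6 (4); add 6.
Step 3: frontier [0–4 9, 2–4 10, 1–4 13, 3–5 7, 0–6 10] → take 3–5 (7); add 3.
Step 4: frontier [0–3 3, 2–3 12, 1–3 15, 0–4 9, 2–4 10, 1–4 13, 0–6 10] → take 0–3 (3); add 0.
Step 5: frontier [0–1 9, 0–2 10, 2–3 12, 1–3 15, 2–4 10, 1–4 13] → take 0–1 (9); add 1.
Step 6: frontier [0–2 10, 2–3 12, 2–4 10] → take 0–2 (10); add 2.
Vertex order: 4, 5, 6, 3, 0, 1, 2. The 3rd vertex is 6.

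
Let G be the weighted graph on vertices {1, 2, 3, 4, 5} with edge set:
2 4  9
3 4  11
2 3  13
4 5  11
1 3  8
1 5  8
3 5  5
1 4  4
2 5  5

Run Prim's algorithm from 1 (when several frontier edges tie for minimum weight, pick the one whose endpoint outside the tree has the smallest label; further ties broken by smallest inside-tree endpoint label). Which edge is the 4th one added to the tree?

2-5

Grow the tree from 1 using Prim:
Step 1: cheapest edge leaving the tree is 1 4 (4); add 4.
Step 2: cheapest edge leaving the tree is 1 3 (8); add 3.
Step 3: cheapest edge leaving the tree is 3 5 (5); add 5.
Step 4: cheapest edge leaving the tree is 2 5 (5); add 2.
The 4th edge added is 2 5.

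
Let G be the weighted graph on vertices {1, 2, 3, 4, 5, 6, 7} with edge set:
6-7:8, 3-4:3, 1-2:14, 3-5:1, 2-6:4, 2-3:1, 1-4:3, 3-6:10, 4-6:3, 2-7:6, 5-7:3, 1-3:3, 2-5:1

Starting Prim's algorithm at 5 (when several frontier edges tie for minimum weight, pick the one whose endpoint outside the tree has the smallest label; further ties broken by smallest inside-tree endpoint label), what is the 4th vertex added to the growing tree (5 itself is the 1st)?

1

Prim, starting at 5.
Step 1: frontier [2-5 1, 3-5 1, 5-7 3] → take 2-5 (1); add 2.
Step 2: frontier [2-3 1, 2-6 4, 2-7 6, 1-2 14, 3-5 1, 5-7 3] → take 2-3 (1); add 3.
Step 3: frontier [2-6 4, 2-7 6, 1-2 14, 1-3 3, 3-4 3, 3-6 10, 5-7 3] → take 1-3 (3); add 1.
Step 4: frontier [1-4 3, 2-6 4, 2-7 6, 3-4 3, 3-6 10, 5-7 3] → take 1-4 (3); add 4.
Step 5: frontier [2-6 4, 2-7 6, 3-6 10, 4-6 3, 5-7 3] → take 4-6 (3); add 6.
Step 6: frontier [2-7 6, 5-7 3, 6-7 8] → take 5-7 (3); add 7.
Vertex order: 5, 2, 3, 1, 4, 6, 7. The 4th vertex is 1.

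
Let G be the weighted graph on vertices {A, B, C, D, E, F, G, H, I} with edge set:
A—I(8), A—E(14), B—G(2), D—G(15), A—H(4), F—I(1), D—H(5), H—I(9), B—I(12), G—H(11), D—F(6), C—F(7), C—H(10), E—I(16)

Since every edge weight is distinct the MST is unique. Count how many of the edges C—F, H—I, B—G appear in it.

2

Kruskal: consider edges lightest-first.
F—I (1): add — endpoints in different components.
B—G (2): add — endpoints in different components.
A—H (4): add — endpoints in different components.
D—H (5): add — endpoints in different components.
D—F (6): add — endpoints in different components.
C—F (7): add — endpoints in different components.
A—I (8): skip — A and I already connected.
H—I (9): skip — H and I already connected.
C—H (10): skip — C and H already connected.
G—H (11): add — endpoints in different components.
B—I (12): skip — B and I already connected.
A—E (14): add — endpoints in different components.
MST edge set: {F—I, B—G, A—H, D—H, D—F, C—F, G—H, A—E}.
Of the listed edges, {C—F, B—G} are in the MST → 2.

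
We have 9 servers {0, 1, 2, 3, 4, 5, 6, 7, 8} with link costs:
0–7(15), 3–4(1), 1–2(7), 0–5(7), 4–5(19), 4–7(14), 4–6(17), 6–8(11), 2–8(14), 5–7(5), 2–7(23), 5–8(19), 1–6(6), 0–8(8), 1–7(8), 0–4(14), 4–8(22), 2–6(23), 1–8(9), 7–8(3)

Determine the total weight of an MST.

Grow the tree from 5 using Prim:
Step 1: cheapest edge leaving the tree is 5–7 (5); add 7.
Step 2: cheapest edge leaving the tree is 7–8 (3); add 8.
Step 3: cheapest edge leaving the tree is 0–5 (7); add 0.
Step 4: cheapest edge leaving the tree is 1–7 (8); add 1.
Step 5: cheapest edge leaving the tree is 1–6 (6); add 6.
Step 6: cheapest edge leaving the tree is 1–2 (7); add 2.
Step 7: cheapest edge leaving the tree is 0–4 (14); add 4.
Step 8: cheapest edge leaving the tree is 3–4 (1); add 3.
MST edges: 5–7, 7–8, 0–5, 1–7, 1–6, 1–2, 0–4, 3–4; total weight 5+3+7+8+6+7+14+1 = 51.

51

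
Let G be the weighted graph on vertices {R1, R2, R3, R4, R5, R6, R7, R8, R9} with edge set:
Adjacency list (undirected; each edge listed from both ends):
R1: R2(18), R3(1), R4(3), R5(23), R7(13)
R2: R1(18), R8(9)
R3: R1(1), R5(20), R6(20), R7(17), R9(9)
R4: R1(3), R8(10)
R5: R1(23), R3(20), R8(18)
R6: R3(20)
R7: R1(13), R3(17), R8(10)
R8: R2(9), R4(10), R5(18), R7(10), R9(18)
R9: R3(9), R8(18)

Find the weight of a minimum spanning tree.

80

Sort edges by weight, then run Kruskal:
R1–R3 (1): add — endpoints in different components.
R1–R4 (3): add — endpoints in different components.
R2–R8 (9): add — endpoints in different components.
R3–R9 (9): add — endpoints in different components.
R4–R8 (10): add — endpoints in different components.
R7–R8 (10): add — endpoints in different components.
R1–R7 (13): skip — R1 and R7 already connected.
R3–R7 (17): skip — R7 and R3 already connected.
R1–R2 (18): skip — R1 and R2 already connected.
R5–R8 (18): add — endpoints in different components.
R8–R9 (18): skip — R9 and R8 already connected.
R3–R5 (20): skip — R5 and R3 already connected.
R3–R6 (20): add — endpoints in different components.
MST edges: R1–R3, R1–R4, R2–R8, R3–R9, R4–R8, R7–R8, R5–R8, R3–R6; total weight 1+3+9+9+10+10+18+20 = 80.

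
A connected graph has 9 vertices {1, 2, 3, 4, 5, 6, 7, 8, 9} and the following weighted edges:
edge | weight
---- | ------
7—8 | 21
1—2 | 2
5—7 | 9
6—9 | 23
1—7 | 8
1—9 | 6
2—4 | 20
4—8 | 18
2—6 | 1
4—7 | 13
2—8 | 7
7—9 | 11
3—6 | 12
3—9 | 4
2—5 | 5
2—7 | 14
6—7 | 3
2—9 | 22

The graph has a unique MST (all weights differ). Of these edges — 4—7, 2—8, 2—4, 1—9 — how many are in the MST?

3

Kruskal: consider edges lightest-first.
2—6 (1): add — endpoints in different components.
1—2 (2): add — endpoints in different components.
6—7 (3): add — endpoints in different components.
3—9 (4): add — endpoints in different components.
2—5 (5): add — endpoints in different components.
1—9 (6): add — endpoints in different components.
2—8 (7): add — endpoints in different components.
1—7 (8): skip — 1 and 7 already connected.
5—7 (9): skip — 5 and 7 already connected.
7—9 (11): skip — 7 and 9 already connected.
3—6 (12): skip — 3 and 6 already connected.
4—7 (13): add — endpoints in different components.
MST edge set: {2—6, 1—2, 6—7, 3—9, 2—5, 1—9, 2—8, 4—7}.
Of the listed edges, {4—7, 2—8, 1—9} are in the MST → 3.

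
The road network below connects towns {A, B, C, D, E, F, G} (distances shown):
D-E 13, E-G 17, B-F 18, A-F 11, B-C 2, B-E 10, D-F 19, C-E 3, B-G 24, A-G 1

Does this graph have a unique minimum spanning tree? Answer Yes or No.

Kruskal's algorithm — process edges by increasing weight (ties by edge label):
A-G (1): add. Components now {A,G} {B} {C} {D} {E} {F}
B-C (2): add. Components now {A,G} {B,C} {D} {E} {F}
C-E (3): add. Components now {A,G} {B,C,E} {D} {F}
B-E (10): skip — B and E already connected.
A-F (11): add. Components now {A,F,G} {B,C,E} {D}
D-E (13): add. Components now {A,F,G} {B,C,D,E}
E-G (17): add. Components now {A,B,C,D,E,F,G}
Every non-tree edge has weight strictly greater than the heaviest edge on the tree path between its endpoints, so the MST is unique.

Yes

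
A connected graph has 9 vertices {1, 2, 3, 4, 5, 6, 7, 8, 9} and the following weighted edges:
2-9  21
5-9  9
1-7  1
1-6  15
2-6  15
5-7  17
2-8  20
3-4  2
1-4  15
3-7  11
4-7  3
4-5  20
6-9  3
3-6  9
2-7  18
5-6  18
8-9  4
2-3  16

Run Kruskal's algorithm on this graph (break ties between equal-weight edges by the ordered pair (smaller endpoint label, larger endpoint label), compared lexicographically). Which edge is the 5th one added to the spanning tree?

Kruskal's algorithm — process edges by increasing weight (ties by edge label):
1-7 (1): add — endpoints in different components.
3-4 (2): add — endpoints in different components.
4-7 (3): add — endpoints in different components.
6-9 (3): add — endpoints in different components.
8-9 (4): add — endpoints in different components.
3-6 (9): add — endpoints in different components.
5-9 (9): add — endpoints in different components.
3-7 (11): skip — 3 and 7 already connected.
1-4 (15): skip — 1 and 4 already connected.
1-6 (15): skip — 1 and 6 already connected.
2-6 (15): add — endpoints in different components.
The 5th edge added is 8-9.

8-9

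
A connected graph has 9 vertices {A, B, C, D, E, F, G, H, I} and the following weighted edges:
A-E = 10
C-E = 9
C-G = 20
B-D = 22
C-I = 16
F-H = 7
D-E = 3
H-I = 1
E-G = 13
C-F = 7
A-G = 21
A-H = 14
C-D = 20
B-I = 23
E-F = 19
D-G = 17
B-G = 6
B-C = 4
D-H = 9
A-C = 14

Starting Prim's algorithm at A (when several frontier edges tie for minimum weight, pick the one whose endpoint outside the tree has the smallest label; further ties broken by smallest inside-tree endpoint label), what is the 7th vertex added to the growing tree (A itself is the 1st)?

F

Prim's algorithm from A:
Step 1: cheapest edge leaving the tree is A-E (10); add E.
Step 2: cheapest edge leaving the tree is D-E (3); add D.
Step 3: cheapest edge leaving the tree is C-E (9); add C.
Step 4: cheapest edge leaving the tree is B-C (4); add B.
Step 5: cheapest edge leaving the tree is B-G (6); add G.
Step 6: cheapest edge leaving the tree is C-F (7); add F.
Step 7: cheapest edge leaving the tree is F-H (7); add H.
Step 8: cheapest edge leaving the tree is H-I (1); add I.
Vertex order: A, E, D, C, B, G, F, H, I. The 7th vertex is F.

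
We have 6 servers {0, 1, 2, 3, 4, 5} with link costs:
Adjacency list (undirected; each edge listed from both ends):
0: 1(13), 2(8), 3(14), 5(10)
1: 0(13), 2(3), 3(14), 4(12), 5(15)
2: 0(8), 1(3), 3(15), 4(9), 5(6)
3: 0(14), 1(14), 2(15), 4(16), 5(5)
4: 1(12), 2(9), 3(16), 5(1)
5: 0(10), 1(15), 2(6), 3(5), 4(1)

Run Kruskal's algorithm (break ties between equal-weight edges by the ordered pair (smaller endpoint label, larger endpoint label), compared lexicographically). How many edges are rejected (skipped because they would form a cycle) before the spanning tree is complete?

Sort edges by weight, then run Kruskal:
4-5 (1): add. Components now {0} {1} {2} {3} {4,5}
1-2 (3): add. Components now {0} {1,2} {3} {4,5}
3-5 (5): add. Components now {0} {1,2} {3,4,5}
2-5 (6): add. Components now {0} {1,2,3,4,5}
0-2 (8): add. Components now {0,1,2,3,4,5}
Edges rejected before the tree was complete: 0.

0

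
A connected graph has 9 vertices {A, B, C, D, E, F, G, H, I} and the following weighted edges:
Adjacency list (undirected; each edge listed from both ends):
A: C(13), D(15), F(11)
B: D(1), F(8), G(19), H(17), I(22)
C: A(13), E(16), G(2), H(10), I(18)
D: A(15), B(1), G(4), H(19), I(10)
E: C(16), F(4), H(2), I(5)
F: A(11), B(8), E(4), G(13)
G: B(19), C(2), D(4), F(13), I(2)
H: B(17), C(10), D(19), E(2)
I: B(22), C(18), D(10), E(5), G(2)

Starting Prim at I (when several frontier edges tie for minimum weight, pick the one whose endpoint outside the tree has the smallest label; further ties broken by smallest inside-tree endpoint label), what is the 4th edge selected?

B-D

Prim's algorithm from I:
Step 1: cheapest edge leaving the tree is G I (2); add G.
Step 2: cheapest edge leaving the tree is C G (2); add C.
Step 3: cheapest edge leaving the tree is D G (4); add D.
Step 4: cheapest edge leaving the tree is B D (1); add B.
Step 5: cheapest edge leaving the tree is E I (5); add E.
Step 6: cheapest edge leaving the tree is E H (2); add H.
Step 7: cheapest edge leaving the tree is E F (4); add F.
Step 8: cheapest edge leaving the tree is A F (11); add A.
The 4th edge added is B D.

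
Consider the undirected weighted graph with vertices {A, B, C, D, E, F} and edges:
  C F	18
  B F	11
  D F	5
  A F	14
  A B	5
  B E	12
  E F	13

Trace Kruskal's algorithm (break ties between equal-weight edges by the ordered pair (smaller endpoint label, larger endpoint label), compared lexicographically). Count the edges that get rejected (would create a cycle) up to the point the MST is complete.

Kruskal's algorithm — process edges by increasing weight (ties by edge label):
A B (5): add — endpoints in different components.
D F (5): add — endpoints in different components.
B F (11): add — endpoints in different components.
B E (12): add — endpoints in different components.
E F (13): skip — E and F already connected.
A F (14): skip — A and F already connected.
C F (18): add — endpoints in different components.
Edges rejected before the tree was complete: 2.

2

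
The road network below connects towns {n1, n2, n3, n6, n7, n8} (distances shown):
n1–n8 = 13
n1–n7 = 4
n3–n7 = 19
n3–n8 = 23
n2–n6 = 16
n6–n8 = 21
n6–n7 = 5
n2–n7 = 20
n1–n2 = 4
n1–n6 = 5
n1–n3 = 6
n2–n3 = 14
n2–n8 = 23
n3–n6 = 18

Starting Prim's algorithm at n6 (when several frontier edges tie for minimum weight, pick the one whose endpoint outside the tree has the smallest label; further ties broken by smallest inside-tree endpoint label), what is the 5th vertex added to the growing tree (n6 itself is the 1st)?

n3

Grow the tree from n6 using Prim:
Step 1: cheapest edge leaving the tree is n1–n6 (5); add n1.
Step 2: cheapest edge leaving the tree is n1–n2 (4); add n2.
Step 3: cheapest edge leaving the tree is n1–n7 (4); add n7.
Step 4: cheapest edge leaving the tree is n1–n3 (6); add n3.
Step 5: cheapest edge leaving the tree is n1–n8 (13); add n8.
Vertex order: n6, n1, n2, n7, n3, n8. The 5th vertex is n3.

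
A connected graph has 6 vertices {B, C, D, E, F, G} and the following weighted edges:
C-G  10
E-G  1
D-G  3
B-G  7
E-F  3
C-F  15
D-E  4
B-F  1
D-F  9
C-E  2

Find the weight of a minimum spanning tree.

Kruskal's algorithm — process edges by increasing weight (ties by edge label):
B-F (1): add. Components now {B,F} {C} {D} {E} {G}
E-G (1): add. Components now {B,F} {C} {D} {E,G}
C-E (2): add. Components now {B,F} {C,E,G} {D}
D-G (3): add. Components now {B,F} {C,D,E,G}
E-F (3): add. Components now {B,C,D,E,F,G}
MST edges: B-F, E-G, C-E, D-G, E-F; total weight 1+1+2+3+3 = 10.

10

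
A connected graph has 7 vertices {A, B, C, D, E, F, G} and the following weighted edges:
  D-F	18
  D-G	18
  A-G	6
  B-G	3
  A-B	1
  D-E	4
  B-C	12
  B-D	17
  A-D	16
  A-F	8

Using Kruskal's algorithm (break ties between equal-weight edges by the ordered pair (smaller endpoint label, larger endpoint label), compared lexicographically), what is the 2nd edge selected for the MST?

B-G

Kruskal's algorithm — process edges by increasing weight (ties by edge label):
A-B (1): add — endpoints in different components.
B-G (3): add — endpoints in different components.
D-E (4): add — endpoints in different components.
A-G (6): skip — A and G already connected.
A-F (8): add — endpoints in different components.
B-C (12): add — endpoints in different components.
A-D (16): add — endpoints in different components.
The 2nd edge added is B-G.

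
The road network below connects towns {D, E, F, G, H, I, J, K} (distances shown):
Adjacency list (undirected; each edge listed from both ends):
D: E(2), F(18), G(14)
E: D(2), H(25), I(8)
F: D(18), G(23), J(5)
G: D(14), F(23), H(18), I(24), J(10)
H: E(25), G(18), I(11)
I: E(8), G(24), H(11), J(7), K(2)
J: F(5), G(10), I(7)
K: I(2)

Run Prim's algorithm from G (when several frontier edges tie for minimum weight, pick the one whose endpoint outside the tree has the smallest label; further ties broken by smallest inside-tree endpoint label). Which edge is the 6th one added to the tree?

Grow the tree from G using Prim:
Step 1: frontier [G—J 10, D—G 14, G—H 18, F—G 23, G—I 24] → take G—J (10); add J.
Step 2: frontier [D—G 14, G—H 18, F—G 23, G—I 24, F—J 5, I—J 7] → take F—J (5); add F.
Step 3: frontier [D—F 18, D—G 14, G—H 18, G—I 24, I—J 7] → take I—J (7); add I.
Step 4: frontier [D—F 18, D—G 14, G—H 18, I—K 2, E—I 8, H—I 11] → take I—K (2); add K.
Step 5: frontier [D—F 18, D—G 14, G—H 18, E—I 8, H—I 11] → take E—I (8); add E.
Step 6: frontier [D—E 2, E—H 25, D—F 18, D—G 14, G—H 18, H—I 11] → take D—E (2); add D.
Step 7: frontier [E—H 25, G—H 18, H—I 11] → take H—I (11); add H.
The 6th edge added is D—E.

D-E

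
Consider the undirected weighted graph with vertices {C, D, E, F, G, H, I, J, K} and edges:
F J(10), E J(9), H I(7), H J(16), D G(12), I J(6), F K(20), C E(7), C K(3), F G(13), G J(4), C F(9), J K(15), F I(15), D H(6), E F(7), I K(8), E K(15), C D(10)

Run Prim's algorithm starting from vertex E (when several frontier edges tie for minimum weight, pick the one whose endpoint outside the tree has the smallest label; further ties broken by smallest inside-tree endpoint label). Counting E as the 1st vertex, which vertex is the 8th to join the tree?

Prim, starting at E.
Step 1: cheapest edge leaving the tree is C E (7); add C.
Step 2: cheapest edge leaving the tree is C K (3); add K.
Step 3: cheapest edge leaving the tree is E F (7); add F.
Step 4: cheapest edge leaving the tree is I K (8); add I.
Step 5: cheapest edge leaving the tree is I J (6); add J.
Step 6: cheapest edge leaving the tree is G J (4); add G.
Step 7: cheapest edge leaving the tree is H I (7); add H.
Step 8: cheapest edge leaving the tree is D H (6); add D.
Vertex order: E, C, K, F, I, J, G, H, D. The 8th vertex is H.

H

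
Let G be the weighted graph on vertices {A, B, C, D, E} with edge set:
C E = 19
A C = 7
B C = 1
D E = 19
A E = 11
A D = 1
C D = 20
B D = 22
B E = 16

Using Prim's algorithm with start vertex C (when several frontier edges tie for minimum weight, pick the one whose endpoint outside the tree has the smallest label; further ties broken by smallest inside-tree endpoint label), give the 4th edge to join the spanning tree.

A-E

Prim's algorithm from C:
Step 1: frontier [B C 1, A C 7, C E 19, C D 20] → take B C (1); add B.
Step 2: frontier [B E 16, B D 22, A C 7, C E 19, C D 20] → take A C (7); add A.
Step 3: frontier [A D 1, A E 11, B E 16, B D 22, C E 19, C D 20] → take A D (1); add D.
Step 4: frontier [A E 11, B E 16, C E 19, D E 19] → take A E (11); add E.
The 4th edge added is A E.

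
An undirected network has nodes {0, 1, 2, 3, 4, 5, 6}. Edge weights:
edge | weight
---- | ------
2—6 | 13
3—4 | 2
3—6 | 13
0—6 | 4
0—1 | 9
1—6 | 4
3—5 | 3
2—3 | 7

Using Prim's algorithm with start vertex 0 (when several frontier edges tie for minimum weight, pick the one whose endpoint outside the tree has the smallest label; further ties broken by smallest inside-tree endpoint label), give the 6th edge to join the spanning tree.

Prim's algorithm from 0:
Step 1: cheapest edge leaving the tree is 0—6 (4); add 6.
Step 2: cheapest edge leaving the tree is 1—6 (4); add 1.
Step 3: cheapest edge leaving the tree is 2—6 (13); add 2.
Step 4: cheapest edge leaving the tree is 2—3 (7); add 3.
Step 5: cheapest edge leaving the tree is 3—4 (2); add 4.
Step 6: cheapest edge leaving the tree is 3—5 (3); add 5.
The 6th edge added is 3—5.

3-5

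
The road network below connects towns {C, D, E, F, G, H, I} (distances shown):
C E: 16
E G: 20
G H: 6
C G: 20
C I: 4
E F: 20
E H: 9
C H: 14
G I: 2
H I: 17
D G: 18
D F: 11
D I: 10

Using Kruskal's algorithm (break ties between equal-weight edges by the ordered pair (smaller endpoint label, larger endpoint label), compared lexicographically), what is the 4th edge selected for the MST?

Sort edges by weight, then run Kruskal:
G I (2): add — endpoints in different components.
C I (4): add — endpoints in different components.
G H (6): add — endpoints in different components.
E H (9): add — endpoints in different components.
D I (10): add — endpoints in different components.
D F (11): add — endpoints in different components.
The 4th edge added is E H.

E-H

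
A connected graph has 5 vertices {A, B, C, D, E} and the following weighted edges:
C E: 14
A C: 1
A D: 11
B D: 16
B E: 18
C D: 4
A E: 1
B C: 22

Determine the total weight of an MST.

Prim's algorithm from C:
Step 1: cheapest edge leaving the tree is A C (1); add A.
Step 2: cheapest edge leaving the tree is A E (1); add E.
Step 3: cheapest edge leaving the tree is C D (4); add D.
Step 4: cheapest edge leaving the tree is B D (16); add B.
MST edges: A C, A E, C D, B D; total weight 1+1+4+16 = 22.

22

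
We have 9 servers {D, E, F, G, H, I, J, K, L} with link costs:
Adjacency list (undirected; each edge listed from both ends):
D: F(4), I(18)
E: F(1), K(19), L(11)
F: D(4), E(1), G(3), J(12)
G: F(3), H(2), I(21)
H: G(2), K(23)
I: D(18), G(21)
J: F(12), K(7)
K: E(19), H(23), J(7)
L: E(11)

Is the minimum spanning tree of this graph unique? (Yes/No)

Sort edges by weight, then run Kruskal:
E-F (1): add — endpoints in different components.
G-H (2): add — endpoints in different components.
F-G (3): add — endpoints in different components.
D-F (4): add — endpoints in different components.
J-K (7): add — endpoints in different components.
E-L (11): add — endpoints in different components.
F-J (12): add — endpoints in different components.
D-I (18): add — endpoints in different components.
Every non-tree edge has weight strictly greater than the heaviest edge on the tree path between its endpoints, so the MST is unique.

Yes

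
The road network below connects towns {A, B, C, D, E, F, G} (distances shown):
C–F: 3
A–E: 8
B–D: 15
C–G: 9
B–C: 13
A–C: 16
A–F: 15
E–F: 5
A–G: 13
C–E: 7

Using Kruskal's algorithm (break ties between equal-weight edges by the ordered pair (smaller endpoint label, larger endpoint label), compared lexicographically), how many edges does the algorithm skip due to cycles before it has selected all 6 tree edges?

3

Kruskal's algorithm — process edges by increasing weight (ties by edge label):
C–F (3): add — endpoints in different components.
E–F (5): add — endpoints in different components.
C–E (7): skip — C and E already connected.
A–E (8): add — endpoints in different components.
C–G (9): add — endpoints in different components.
A–G (13): skip — A and G already connected.
B–C (13): add — endpoints in different components.
A–F (15): skip — A and F already connected.
B–D (15): add — endpoints in different components.
Edges rejected before the tree was complete: 3.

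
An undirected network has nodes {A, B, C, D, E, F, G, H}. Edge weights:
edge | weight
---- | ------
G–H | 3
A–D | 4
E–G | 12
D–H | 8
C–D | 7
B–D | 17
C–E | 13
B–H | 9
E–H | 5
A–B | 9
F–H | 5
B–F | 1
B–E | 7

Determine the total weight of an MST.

Kruskal: consider edges lightest-first.
B–F (1): add — endpoints in different components.
G–H (3): add — endpoints in different components.
A–D (4): add — endpoints in different components.
E–H (5): add — endpoints in different components.
F–H (5): add — endpoints in different components.
B–E (7): skip — B and E already connected.
C–D (7): add — endpoints in different components.
D–H (8): add — endpoints in different components.
MST edges: B–F, G–H, A–D, E–H, F–H, C–D, D–H; total weight 1+3+4+5+5+7+8 = 33.

33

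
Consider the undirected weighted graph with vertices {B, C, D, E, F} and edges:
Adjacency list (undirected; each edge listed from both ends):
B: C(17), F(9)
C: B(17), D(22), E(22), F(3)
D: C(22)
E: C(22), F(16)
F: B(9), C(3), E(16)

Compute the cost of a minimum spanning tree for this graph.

Grow the tree from D using Prim:
Step 1: cheapest edge leaving the tree is C—D (22); add C.
Step 2: cheapest edge leaving the tree is C—F (3); add F.
Step 3: cheapest edge leaving the tree is B—F (9); add B.
Step 4: cheapest edge leaving the tree is E—F (16); add E.
MST edges: C—D, C—F, B—F, E—F; total weight 22+3+9+16 = 50.

50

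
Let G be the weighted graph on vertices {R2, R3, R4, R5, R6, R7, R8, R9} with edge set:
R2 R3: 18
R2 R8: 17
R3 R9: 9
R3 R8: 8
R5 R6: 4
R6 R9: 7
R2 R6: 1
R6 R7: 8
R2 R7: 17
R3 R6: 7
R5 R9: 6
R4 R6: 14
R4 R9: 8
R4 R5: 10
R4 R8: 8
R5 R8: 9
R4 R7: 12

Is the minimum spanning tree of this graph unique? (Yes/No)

Kruskal's algorithm — process edges by increasing weight (ties by edge label):
R2 R6 (1): add — endpoints in different components.
R5 R6 (4): add — endpoints in different components.
R5 R9 (6): add — endpoints in different components.
R3 R6 (7): add — endpoints in different components.
R6 R9 (7): skip — R9 and R6 already connected.
R3 R8 (8): add — endpoints in different components.
R4 R8 (8): add — endpoints in different components.
R4 R9 (8): skip — R9 and R4 already connected.
R6 R7 (8): add — endpoints in different components.
Non-tree edge R4 R9 has weight 8, equal to the heaviest edge on its tree cycle — swapping gives another MST of the same weight. Not unique.

No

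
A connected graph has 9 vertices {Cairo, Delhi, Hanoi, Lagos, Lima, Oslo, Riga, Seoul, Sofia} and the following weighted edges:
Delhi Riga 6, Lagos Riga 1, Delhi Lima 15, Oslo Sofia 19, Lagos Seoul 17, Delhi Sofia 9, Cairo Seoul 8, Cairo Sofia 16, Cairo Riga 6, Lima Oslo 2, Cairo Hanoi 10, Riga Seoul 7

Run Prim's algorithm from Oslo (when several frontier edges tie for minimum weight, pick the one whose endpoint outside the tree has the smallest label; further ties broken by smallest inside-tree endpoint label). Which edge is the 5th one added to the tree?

Cairo-Riga

Prim's algorithm from Oslo:
Step 1: frontier [Lima Oslo 2, Oslo Sofia 19] → take Lima Oslo (2); add Lima.
Step 2: frontier [Delhi Lima 15, Oslo Sofia 19] → take Delhi Lima (15); add Delhi.
Step 3: frontier [Delhi Riga 6, Delhi Sofia 9, Oslo Sofia 19] → take Delhi Riga (6); add Riga.
Step 4: frontier [Delhi Sofia 9, Oslo Sofia 19, Lagos Riga 1, Cairo Riga 6, Riga Seoul 7] → take Lagos Riga (1); add Lagos.
Step 5: frontier [Delhi Sofia 9, Lagos Seoul 17, Oslo Sofia 19, Cairo Riga 6, Riga Seoul 7] → take Cairo Riga (6); add Cairo.
Step 6: frontier [Cairo Seoul 8, Cairo Hanoi 10, Cairo Sofia 16, Delhi Sofia 9, Lagos Seoul 17, Oslo Sofia 19, Riga Seoul 7] → take Riga Seoul (7); add Seoul.
Step 7: frontier [Cairo Hanoi 10, Cairo Sofia 16, Delhi Sofia 9, Oslo Sofia 19] → take Delhi Sofia (9); add Sofia.
Step 8: frontier [Cairo Hanoi 10] → take Cairo Hanoi (10); add Hanoi.
The 5th edge added is Cairo Riga.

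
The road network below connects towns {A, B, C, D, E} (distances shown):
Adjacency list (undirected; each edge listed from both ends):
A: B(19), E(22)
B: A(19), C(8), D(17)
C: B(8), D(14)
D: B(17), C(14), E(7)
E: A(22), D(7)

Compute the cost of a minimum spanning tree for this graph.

48

Kruskal: consider edges lightest-first.
D–E (7): add. Components now {A} {B} {C} {D,E}
B–C (8): add. Components now {A} {B,C} {D,E}
C–D (14): add. Components now {A} {B,C,D,E}
B–D (17): skip — B and D already connected.
A–B (19): add. Components now {A,B,C,D,E}
MST edges: D–E, B–C, C–D, A–B; total weight 7+8+14+19 = 48.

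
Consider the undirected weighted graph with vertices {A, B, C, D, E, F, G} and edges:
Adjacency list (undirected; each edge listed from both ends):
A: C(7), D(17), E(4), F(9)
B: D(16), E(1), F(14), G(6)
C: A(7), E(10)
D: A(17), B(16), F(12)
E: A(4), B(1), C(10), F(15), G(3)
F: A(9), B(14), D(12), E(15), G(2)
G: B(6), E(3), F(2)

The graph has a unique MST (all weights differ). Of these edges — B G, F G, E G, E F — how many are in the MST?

2

Kruskal: consider edges lightest-first.
B E (1): add. Components now {A} {B,E} {C} {D} {F} {G}
F G (2): add. Components now {A} {B,E} {C} {D} {F,G}
E G (3): add. Components now {A} {B,E,F,G} {C} {D}
A E (4): add. Components now {A,B,E,F,G} {C} {D}
B G (6): skip — B and G already connected.
A C (7): add. Components now {A,B,C,E,F,G} {D}
A F (9): skip — A and F already connected.
C E (10): skip — C and E already connected.
D F (12): add. Components now {A,B,C,D,E,F,G}
MST edge set: {B E, F G, E G, A E, A C, D F}.
Of the listed edges, {F G, E G} are in the MST → 2.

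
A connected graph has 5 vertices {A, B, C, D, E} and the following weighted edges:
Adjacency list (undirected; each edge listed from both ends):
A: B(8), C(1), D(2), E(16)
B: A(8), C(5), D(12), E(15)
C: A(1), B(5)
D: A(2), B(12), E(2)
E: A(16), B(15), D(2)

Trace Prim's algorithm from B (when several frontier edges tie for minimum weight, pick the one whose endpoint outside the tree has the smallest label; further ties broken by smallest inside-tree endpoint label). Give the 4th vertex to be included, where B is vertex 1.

Prim's algorithm from B:
Step 1: cheapest edge leaving the tree is B—C (5); add C.
Step 2: cheapest edge leaving the tree is A—C (1); add A.
Step 3: cheapest edge leaving the tree is A—D (2); add D.
Step 4: cheapest edge leaving the tree is D—E (2); add E.
Vertex order: B, C, A, D, E. The 4th vertex is D.

D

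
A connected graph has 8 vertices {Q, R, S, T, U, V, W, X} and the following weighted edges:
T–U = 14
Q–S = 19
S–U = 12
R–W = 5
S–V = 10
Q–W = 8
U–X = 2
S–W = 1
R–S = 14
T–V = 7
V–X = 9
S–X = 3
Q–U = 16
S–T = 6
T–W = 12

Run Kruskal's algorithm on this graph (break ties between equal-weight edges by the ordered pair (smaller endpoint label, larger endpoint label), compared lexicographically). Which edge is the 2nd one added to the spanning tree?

U-X

Sort edges by weight, then run Kruskal:
S–W (1): add — endpoints in different components.
U–X (2): add — endpoints in different components.
S–X (3): add — endpoints in different components.
R–W (5): add — endpoints in different components.
S–T (6): add — endpoints in different components.
T–V (7): add — endpoints in different components.
Q–W (8): add — endpoints in different components.
The 2nd edge added is U–X.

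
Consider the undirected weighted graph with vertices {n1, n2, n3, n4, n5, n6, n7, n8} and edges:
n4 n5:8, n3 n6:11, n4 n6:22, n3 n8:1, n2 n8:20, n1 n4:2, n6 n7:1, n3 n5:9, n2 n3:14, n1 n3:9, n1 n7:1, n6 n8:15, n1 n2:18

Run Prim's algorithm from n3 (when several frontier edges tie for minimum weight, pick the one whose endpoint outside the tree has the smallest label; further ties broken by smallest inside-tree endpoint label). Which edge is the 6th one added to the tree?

Grow the tree from n3 using Prim:
Step 1: frontier [n3 n8 1, n1 n3 9, n3 n5 9, n3 n6 11, n2 n3 14] → take n3 n8 (1); add n8.
Step 2: frontier [n1 n3 9, n3 n5 9, n3 n6 11, n2 n3 14, n6 n8 15, n2 n8 20] → take n1 n3 (9); add n1.
Step 3: frontier [n1 n7 1, n1 n4 2, n1 n2 18, n3 n5 9, n3 n6 11, n2 n3 14, n6 n8 15, n2 n8 20] → take n1 n7 (1); add n7.
Step 4: frontier [n1 n4 2, n1 n2 18, n3 n5 9, n3 n6 11, n2 n3 14, n6 n7 1, n6 n8 15, n2 n8 20] → take n6 n7 (1); add n6.
Step 5: frontier [n1 n4 2, n1 n2 18, n3 n5 9, n2 n3 14, n4 n6 22, n2 n8 20] → take n1 n4 (2); add n4.
Step 6: frontier [n1 n2 18, n3 n5 9, n2 n3 14, n4 n5 8, n2 n8 20] → take n4 n5 (8); add n5.
Step 7: frontier [n1 n2 18, n2 n3 14, n2 n8 20] → take n2 n3 (14); add n2.
The 6th edge added is n4 n5.

n4-n5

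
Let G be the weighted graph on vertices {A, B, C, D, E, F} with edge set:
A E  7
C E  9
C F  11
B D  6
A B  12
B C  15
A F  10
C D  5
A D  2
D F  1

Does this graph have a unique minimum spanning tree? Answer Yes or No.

Kruskal: consider edges lightest-first.
D F (1): add. Components now {A} {B} {C} {D,F} {E}
A D (2): add. Components now {A,D,F} {B} {C} {E}
C D (5): add. Components now {A,C,D,F} {B} {E}
B D (6): add. Components now {A,B,C,D,F} {E}
A E (7): add. Components now {A,B,C,D,E,F}
Every non-tree edge has weight strictly greater than the heaviest edge on the tree path between its endpoints, so the MST is unique.

Yes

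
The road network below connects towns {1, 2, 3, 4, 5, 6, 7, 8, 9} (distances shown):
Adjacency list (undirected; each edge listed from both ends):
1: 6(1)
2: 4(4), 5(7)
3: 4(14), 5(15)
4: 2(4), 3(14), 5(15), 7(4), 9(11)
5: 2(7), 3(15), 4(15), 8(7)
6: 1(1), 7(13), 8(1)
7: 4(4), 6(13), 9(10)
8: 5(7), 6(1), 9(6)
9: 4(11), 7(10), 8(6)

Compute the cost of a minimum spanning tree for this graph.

44

Prim, starting at 1.
Step 1: cheapest edge leaving the tree is 1—6 (1); add 6.
Step 2: cheapest edge leaving the tree is 6—8 (1); add 8.
Step 3: cheapest edge leaving the tree is 8—9 (6); add 9.
Step 4: cheapest edge leaving the tree is 5—8 (7); add 5.
Step 5: cheapest edge leaving the tree is 2—5 (7); add 2.
Step 6: cheapest edge leaving the tree is 2—4 (4); add 4.
Step 7: cheapest edge leaving the tree is 4—7 (4); add 7.
Step 8: cheapest edge leaving the tree is 3—4 (14); add 3.
MST edges: 1—6, 6—8, 8—9, 5—8, 2—5, 2—4, 4—7, 3—4; total weight 1+1+6+7+7+4+4+14 = 44.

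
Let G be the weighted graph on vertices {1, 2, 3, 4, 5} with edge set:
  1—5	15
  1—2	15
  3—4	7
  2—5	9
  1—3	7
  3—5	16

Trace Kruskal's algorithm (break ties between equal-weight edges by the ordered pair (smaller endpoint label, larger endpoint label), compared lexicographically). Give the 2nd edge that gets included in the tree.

3-4

Sort edges by weight, then run Kruskal:
1—3 (7): add. Components now {1,3} {2} {4} {5}
3—4 (7): add. Components now {1,3,4} {2} {5}
2—5 (9): add. Components now {1,3,4} {2,5}
1—2 (15): add. Components now {1,2,3,4,5}
The 2nd edge added is 3—4.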